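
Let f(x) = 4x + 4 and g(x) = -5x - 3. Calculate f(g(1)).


g(1) = -8
f(-8) = -28

-28


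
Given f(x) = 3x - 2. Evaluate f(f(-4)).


f(-4) = -14
f(-14) = -44

-44


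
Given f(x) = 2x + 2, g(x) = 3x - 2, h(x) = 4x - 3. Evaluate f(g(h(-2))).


h(-2) = -11
g(-11) = -35
f(-35) = -68

-68


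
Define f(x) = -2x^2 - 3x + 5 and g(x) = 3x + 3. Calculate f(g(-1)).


g(-1) = 0
f(0) = (-2)*(0)^2 - 3*(0) + 5 = 5

5


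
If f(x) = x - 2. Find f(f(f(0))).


f(0) = -2
f(-2) = -4
f(-4) = -6

-6


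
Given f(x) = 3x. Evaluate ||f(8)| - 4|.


20


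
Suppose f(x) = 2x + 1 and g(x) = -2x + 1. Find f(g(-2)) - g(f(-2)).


f(g(-2)) = 11
g(f(-2)) = 7
Difference = 4

4


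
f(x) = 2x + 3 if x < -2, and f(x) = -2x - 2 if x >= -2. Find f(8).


8 satisfies x >= -2
f(8) = -18

-18


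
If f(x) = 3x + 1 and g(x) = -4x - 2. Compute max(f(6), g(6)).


19


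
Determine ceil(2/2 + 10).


11


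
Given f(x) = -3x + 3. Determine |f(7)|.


f(7) = -18
|-18| = 18

18


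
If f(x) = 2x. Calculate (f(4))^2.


64


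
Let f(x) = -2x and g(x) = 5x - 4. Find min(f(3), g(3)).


-6


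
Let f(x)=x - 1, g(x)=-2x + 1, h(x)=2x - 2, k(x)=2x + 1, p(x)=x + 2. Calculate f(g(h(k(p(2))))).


p(2) = 4
k(4) = 9
h(9) = 16
g(16) = -31
f(-31) = -32

-32


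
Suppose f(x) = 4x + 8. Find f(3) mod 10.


f(3) = 20
20 mod 10 = 0

0


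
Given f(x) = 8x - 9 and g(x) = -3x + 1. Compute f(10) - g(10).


f(10) = 71
g(10) = -29
Difference = 100

100


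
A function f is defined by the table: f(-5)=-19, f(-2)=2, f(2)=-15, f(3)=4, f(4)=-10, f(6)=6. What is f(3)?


Reading from the table at x = 3

4


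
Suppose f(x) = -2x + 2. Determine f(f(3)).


f(3) = -4
f(-4) = 10

10


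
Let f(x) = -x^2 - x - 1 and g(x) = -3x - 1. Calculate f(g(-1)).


-7


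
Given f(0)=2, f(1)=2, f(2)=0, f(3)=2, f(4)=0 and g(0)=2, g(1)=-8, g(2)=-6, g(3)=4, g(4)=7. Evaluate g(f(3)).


f(3) = 2
g(2) = -6

-6


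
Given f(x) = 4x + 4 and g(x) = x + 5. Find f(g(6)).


48


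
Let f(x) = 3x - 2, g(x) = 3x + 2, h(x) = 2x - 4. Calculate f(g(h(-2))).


-68


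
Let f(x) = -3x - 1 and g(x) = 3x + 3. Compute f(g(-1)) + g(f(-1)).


f(g(-1)) = -1
g(f(-1)) = 9
Sum = 8

8


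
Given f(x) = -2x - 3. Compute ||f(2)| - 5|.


f(2) = -7
|-7| = 7
|7 - 5| = 2

2


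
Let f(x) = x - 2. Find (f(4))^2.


4


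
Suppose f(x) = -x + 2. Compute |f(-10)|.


f(-10) = 12
|12| = 12

12


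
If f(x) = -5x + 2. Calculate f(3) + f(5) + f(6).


f(3) = -13
f(5) = -23
f(6) = -28
Sum = -64

-64


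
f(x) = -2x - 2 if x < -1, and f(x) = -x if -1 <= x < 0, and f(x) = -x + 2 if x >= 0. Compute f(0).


0 satisfies x >= 0
f(0) = 2

2


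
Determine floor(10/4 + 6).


10/4 = 2.5
2.5 + 6 = 8.5
floor(8.5) = 8

8


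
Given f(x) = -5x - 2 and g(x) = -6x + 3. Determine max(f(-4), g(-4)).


f(-4) = 18
g(-4) = 27
max = 27

27


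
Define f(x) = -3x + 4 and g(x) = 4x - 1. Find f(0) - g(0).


f(0) = 4
g(0) = -1
Difference = 5

5


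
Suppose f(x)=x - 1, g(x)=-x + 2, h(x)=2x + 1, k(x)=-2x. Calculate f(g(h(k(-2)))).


-8


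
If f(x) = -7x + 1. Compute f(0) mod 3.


f(0) = 1
1 mod 3 = 1

1


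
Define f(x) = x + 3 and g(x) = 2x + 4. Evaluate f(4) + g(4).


f(4) = 7
g(4) = 12
Sum = 19

19


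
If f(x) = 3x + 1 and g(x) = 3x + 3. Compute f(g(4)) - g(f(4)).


f(g(4)) = 46
g(f(4)) = 42
Difference = 4

4


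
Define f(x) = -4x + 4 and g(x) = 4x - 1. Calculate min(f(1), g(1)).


f(1) = 0
g(1) = 3
min = 0

0


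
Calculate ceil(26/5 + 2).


8


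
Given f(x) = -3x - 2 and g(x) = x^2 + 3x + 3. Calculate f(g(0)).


-11


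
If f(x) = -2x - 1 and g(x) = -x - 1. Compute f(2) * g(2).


f(2) = -5
g(2) = -3
Product = 15

15


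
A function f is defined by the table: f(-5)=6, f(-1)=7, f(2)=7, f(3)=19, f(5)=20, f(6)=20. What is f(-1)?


Reading from the table at x = -1

7


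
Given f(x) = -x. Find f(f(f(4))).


f(4) = -4
f(-4) = 4
f(4) = -4

-4


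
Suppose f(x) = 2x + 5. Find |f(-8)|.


f(-8) = -11
|-11| = 11

11


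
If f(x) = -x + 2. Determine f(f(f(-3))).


f(-3) = 5
f(5) = -3
f(-3) = 5

5


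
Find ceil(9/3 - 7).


9/3 = 3
3 - 7 = -4
ceil(-4) = -4

-4


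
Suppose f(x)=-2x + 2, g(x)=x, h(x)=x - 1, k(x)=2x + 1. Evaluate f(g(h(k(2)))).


k(2) = 5
h(5) = 4
g(4) = 4
f(4) = -6

-6


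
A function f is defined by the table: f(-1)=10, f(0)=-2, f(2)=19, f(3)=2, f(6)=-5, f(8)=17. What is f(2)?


19


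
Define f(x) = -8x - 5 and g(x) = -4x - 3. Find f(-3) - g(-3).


f(-3) = 19
g(-3) = 9
Difference = 10

10


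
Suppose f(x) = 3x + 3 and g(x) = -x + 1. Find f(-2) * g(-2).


f(-2) = -3
g(-2) = 3
Product = -9

-9


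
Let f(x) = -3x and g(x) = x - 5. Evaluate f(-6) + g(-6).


f(-6) = 18
g(-6) = -11
Sum = 7

7


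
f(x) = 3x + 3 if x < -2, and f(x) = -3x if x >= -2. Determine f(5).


5 satisfies x >= -2
f(5) = -15

-15


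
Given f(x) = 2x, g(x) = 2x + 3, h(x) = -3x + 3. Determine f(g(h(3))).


h(3) = -6
g(-6) = -9
f(-9) = -18

-18


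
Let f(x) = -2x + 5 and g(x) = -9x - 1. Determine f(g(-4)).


g(-4) = 35
f(35) = -65

-65


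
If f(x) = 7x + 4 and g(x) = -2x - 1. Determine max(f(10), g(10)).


f(10) = 74
g(10) = -21
max = 74

74


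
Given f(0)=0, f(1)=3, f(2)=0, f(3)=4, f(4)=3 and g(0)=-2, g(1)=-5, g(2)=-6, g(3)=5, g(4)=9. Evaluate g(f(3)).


f(3) = 4
g(4) = 9

9


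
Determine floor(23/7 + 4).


23/7 = 3.2857
3.2857 + 4 = 7.2857
floor(7.2857) = 7

7


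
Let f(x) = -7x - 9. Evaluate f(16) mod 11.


f(16) = -121
-121 mod 11 = 0

0


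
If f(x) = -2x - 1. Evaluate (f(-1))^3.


f(-1) = 1
(1)^3 = 1

1


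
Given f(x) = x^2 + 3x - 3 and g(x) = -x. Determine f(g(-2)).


7


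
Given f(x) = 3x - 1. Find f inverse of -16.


Solve 3x - 1 = -16
x = (-16 + 1) / 3 = -5

-5


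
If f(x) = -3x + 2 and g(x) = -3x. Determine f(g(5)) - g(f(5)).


f(g(5)) = 47
g(f(5)) = 39
Difference = 8

8


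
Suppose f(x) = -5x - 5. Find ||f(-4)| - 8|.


f(-4) = 15
|15| = 15
|15 - 8| = 7

7


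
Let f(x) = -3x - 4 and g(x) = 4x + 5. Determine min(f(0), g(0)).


f(0) = -4
g(0) = 5
min = -4

-4


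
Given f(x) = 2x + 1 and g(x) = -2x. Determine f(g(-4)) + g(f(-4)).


31


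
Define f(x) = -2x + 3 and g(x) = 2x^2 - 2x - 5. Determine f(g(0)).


13


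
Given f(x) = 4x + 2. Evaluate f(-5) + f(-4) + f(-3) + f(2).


-32


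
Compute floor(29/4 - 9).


29/4 = 7.25
7.25 - 9 = -1.75
floor(-1.75) = -2

-2


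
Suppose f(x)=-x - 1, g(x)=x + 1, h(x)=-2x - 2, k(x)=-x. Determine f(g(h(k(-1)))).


k(-1) = 1
h(1) = -4
g(-4) = -3
f(-3) = 2

2


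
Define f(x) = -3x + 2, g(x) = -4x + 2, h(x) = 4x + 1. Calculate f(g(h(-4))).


h(-4) = -15
g(-15) = 62
f(62) = -184

-184


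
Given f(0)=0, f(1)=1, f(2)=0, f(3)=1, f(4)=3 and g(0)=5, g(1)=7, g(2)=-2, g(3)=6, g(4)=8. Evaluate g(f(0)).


f(0) = 0
g(0) = 5

5


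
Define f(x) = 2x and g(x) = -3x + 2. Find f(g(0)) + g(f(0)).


f(g(0)) = 4
g(f(0)) = 2
Sum = 6

6


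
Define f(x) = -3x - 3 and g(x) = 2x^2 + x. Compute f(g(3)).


g(3) = 21
f(21) = -66

-66


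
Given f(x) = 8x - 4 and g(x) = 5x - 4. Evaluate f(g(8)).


284


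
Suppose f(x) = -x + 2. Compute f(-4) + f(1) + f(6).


f(-4) = 6
f(1) = 1
f(6) = -4
Sum = 3

3


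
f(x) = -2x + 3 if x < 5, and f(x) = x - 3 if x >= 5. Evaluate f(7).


4


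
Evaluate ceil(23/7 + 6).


23/7 = 3.2857
3.2857 + 6 = 9.2857
ceil(9.2857) = 10

10


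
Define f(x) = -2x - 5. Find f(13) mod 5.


f(13) = -31
-31 mod 5 = 4

4


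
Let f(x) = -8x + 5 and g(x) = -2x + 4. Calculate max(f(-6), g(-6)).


f(-6) = 53
g(-6) = 16
max = 53

53


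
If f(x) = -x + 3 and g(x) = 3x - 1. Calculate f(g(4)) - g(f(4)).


f(g(4)) = -8
g(f(4)) = -4
Difference = -4

-4


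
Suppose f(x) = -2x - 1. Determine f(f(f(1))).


-11


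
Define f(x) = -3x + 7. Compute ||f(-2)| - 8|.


f(-2) = 13
|13| = 13
|13 - 8| = 5

5


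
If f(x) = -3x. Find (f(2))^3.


f(2) = -6
(-6)^3 = -216

-216


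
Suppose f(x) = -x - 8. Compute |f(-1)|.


7


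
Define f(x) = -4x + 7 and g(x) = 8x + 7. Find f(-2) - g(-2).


24


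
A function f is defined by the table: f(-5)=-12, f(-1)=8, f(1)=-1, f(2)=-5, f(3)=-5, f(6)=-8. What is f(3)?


Reading from the table at x = 3

-5


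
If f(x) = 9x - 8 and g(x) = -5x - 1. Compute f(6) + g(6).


f(6) = 46
g(6) = -31
Sum = 15

15


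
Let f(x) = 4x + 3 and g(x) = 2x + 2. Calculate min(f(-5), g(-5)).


f(-5) = -17
g(-5) = -8
min = -17

-17


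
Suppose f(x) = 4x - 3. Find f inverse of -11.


Solve 4x - 3 = -11
x = (-11 + 3) / 4 = -2

-2


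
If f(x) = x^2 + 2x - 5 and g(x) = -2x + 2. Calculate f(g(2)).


-5


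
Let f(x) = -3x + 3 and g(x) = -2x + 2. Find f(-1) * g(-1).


f(-1) = 6
g(-1) = 4
Product = 24

24


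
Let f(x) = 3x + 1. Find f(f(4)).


40


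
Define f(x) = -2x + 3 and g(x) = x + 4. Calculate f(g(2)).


g(2) = 6
f(6) = -9

-9


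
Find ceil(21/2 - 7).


4


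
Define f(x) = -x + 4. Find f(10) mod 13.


f(10) = -6
-6 mod 13 = 7

7


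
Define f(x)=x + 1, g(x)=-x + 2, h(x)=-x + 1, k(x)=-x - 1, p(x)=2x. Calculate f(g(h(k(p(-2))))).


p(-2) = -4
k(-4) = 3
h(3) = -2
g(-2) = 4
f(4) = 5

5


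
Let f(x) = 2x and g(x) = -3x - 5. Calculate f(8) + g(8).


-13


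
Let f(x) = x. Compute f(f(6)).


6


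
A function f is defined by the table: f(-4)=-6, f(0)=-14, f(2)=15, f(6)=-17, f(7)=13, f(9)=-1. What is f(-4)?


Reading from the table at x = -4

-6


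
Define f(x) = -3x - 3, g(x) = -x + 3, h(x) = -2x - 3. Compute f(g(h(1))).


h(1) = -5
g(-5) = 8
f(8) = -27

-27


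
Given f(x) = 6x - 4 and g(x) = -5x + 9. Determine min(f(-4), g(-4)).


f(-4) = -28
g(-4) = 29
min = -28

-28


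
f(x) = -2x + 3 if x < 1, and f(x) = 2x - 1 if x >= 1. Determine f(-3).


-3 satisfies x < 1
f(-3) = 9

9


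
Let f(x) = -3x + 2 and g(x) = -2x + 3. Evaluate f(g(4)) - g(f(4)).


-6


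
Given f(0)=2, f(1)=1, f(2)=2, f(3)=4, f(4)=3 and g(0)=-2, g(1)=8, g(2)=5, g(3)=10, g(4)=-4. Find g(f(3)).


-4


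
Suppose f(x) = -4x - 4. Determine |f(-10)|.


f(-10) = 36
|36| = 36

36


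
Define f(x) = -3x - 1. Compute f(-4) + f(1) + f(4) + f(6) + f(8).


f(-4) = 11
f(1) = -4
f(4) = -13
f(6) = -19
f(8) = -25
Sum = -50

-50


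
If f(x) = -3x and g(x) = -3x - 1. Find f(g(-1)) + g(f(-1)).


-16


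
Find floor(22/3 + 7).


22/3 = 7.3333
7.3333 + 7 = 14.3333
floor(14.3333) = 14

14


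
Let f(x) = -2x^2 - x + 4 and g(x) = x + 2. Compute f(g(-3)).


g(-3) = -1
f(-1) = (-2)*(-1)^2 - 1*(-1) + 4 = 3

3


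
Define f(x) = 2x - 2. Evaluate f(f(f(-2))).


f(-2) = -6
f(-6) = -14
f(-14) = -30

-30


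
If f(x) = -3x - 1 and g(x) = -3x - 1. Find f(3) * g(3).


f(3) = -10
g(3) = -10
Product = 100

100


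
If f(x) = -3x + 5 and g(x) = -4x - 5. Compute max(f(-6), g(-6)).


23


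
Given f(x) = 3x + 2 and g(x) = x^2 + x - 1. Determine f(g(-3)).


g(-3) = 5
f(5) = 17

17


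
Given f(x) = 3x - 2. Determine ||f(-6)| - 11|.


f(-6) = -20
|-20| = 20
|20 - 11| = 9

9


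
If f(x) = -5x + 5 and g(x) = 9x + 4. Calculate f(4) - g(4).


f(4) = -15
g(4) = 40
Difference = -55

-55


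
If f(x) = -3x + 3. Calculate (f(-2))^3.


f(-2) = 9
(9)^3 = 729

729


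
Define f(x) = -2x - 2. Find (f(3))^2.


f(3) = -8
(-8)^2 = 64

64


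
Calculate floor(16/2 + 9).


16/2 = 8
8 + 9 = 17
floor(17) = 17

17


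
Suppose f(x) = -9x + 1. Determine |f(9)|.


f(9) = -80
|-80| = 80

80


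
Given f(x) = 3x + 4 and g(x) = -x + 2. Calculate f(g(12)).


g(12) = -10
f(-10) = -26

-26


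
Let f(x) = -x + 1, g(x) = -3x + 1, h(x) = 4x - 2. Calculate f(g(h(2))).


h(2) = 6
g(6) = -17
f(-17) = 18

18


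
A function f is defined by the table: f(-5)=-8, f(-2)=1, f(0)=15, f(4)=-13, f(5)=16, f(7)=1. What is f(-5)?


-8


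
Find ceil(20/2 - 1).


20/2 = 10
10 - 1 = 9
ceil(9) = 9

9


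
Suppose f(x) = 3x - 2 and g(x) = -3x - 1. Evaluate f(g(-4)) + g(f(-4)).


72


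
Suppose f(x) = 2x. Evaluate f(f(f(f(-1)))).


f(-1) = -2
f(-2) = -4
f(-4) = -8
f(-8) = -16

-16


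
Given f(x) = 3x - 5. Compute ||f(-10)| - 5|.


f(-10) = -35
|-35| = 35
|35 - 5| = 30

30


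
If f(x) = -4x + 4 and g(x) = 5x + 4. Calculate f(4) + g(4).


12


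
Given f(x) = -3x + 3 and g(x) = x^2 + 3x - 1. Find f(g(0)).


g(0) = -1
f(-1) = 6

6


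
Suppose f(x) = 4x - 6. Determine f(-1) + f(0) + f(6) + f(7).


f(-1) = -10
f(0) = -6
f(6) = 18
f(7) = 22
Sum = 24

24


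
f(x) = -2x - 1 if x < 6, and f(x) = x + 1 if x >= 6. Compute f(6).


6 satisfies x >= 6
f(6) = 7

7


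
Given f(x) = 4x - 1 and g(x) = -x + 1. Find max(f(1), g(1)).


f(1) = 3
g(1) = 0
max = 3

3


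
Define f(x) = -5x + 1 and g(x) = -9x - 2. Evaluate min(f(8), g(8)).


f(8) = -39
g(8) = -74
min = -74

-74


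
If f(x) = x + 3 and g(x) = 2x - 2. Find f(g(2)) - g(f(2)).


f(g(2)) = 5
g(f(2)) = 8
Difference = -3

-3


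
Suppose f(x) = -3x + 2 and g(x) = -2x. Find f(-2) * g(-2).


f(-2) = 8
g(-2) = 4
Product = 32

32


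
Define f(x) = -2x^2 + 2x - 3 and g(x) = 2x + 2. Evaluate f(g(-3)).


g(-3) = -4
f(-4) = (-2)*(-4)^2 + 2*(-4) - 3 = -43

-43


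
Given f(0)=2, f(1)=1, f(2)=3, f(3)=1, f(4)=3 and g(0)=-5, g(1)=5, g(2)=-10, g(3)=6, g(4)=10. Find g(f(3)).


f(3) = 1
g(1) = 5

5


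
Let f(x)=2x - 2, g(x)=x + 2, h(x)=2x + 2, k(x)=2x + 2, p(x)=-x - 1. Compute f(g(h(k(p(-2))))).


p(-2) = 1
k(1) = 4
h(4) = 10
g(10) = 12
f(12) = 22

22


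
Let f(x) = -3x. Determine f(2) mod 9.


f(2) = -6
-6 mod 9 = 3

3


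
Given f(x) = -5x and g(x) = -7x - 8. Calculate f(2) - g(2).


f(2) = -10
g(2) = -22
Difference = 12

12


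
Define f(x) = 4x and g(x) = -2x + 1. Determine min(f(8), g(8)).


-15


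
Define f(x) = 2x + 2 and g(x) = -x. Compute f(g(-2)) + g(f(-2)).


f(g(-2)) = 6
g(f(-2)) = 2
Sum = 8

8


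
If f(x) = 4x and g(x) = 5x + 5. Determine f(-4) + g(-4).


f(-4) = -16
g(-4) = -15
Sum = -31

-31


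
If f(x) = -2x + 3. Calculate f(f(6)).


f(6) = -9
f(-9) = 21

21


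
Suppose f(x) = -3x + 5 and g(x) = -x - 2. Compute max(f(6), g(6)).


-8


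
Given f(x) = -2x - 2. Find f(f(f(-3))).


f(-3) = 4
f(4) = -10
f(-10) = 18

18


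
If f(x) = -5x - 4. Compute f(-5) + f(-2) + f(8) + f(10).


f(-5) = 21
f(-2) = 6
f(8) = -44
f(10) = -54
Sum = -71

-71


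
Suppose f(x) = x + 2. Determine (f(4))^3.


216


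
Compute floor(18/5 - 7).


18/5 = 3.6
3.6 - 7 = -3.4
floor(-3.4) = -4

-4


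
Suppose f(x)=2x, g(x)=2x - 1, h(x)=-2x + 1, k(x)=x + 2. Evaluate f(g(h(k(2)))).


k(2) = 4
h(4) = -7
g(-7) = -15
f(-15) = -30

-30


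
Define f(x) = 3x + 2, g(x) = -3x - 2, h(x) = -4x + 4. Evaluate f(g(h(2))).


h(2) = -4
g(-4) = 10
f(10) = 32

32


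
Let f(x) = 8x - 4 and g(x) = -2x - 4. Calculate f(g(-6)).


60


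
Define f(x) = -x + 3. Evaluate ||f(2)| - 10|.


f(2) = 1
|1| = 1
|1 - 10| = 9

9


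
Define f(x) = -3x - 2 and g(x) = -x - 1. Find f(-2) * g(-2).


4


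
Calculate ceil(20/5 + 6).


20/5 = 4
4 + 6 = 10
ceil(10) = 10

10


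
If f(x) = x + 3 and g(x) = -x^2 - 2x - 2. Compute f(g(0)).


g(0) = -2
f(-2) = 1

1


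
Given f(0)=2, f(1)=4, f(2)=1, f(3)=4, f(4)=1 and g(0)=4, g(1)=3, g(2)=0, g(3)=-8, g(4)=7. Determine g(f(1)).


f(1) = 4
g(4) = 7

7


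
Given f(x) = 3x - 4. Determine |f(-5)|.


f(-5) = -19
|-19| = 19

19


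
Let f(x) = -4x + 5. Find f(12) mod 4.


f(12) = -43
-43 mod 4 = 1

1


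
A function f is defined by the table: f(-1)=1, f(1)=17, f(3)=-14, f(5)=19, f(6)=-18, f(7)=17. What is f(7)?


Reading from the table at x = 7

17


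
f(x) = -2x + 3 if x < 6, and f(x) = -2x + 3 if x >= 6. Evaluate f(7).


7 satisfies x >= 6
f(7) = -11

-11


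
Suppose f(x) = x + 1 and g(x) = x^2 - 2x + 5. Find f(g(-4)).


g(-4) = 29
f(29) = 30

30


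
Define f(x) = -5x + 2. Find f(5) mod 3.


f(5) = -23
-23 mod 3 = 1

1


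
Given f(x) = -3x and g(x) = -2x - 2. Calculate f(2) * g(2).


f(2) = -6
g(2) = -6
Product = 36

36


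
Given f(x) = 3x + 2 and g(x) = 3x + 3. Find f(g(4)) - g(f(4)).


f(g(4)) = 47
g(f(4)) = 45
Difference = 2

2


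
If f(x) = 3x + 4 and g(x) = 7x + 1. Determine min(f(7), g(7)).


f(7) = 25
g(7) = 50
min = 25

25


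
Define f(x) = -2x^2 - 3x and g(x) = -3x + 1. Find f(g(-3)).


g(-3) = 10
f(10) = (-2)*(10)^2 - 3*(10) = -230

-230


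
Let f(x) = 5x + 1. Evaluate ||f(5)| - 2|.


f(5) = 26
|26| = 26
|26 - 2| = 24

24


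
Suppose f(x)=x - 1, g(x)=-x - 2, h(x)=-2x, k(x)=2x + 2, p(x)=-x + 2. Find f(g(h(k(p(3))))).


p(3) = -1
k(-1) = 0
h(0) = 0
g(0) = -2
f(-2) = -3

-3


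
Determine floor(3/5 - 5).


-5


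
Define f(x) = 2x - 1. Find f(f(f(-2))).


f(-2) = -5
f(-5) = -11
f(-11) = -23

-23


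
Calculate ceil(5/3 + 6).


5/3 = 1.6667
1.6667 + 6 = 7.6667
ceil(7.6667) = 8

8


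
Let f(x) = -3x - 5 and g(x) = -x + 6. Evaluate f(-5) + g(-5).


21


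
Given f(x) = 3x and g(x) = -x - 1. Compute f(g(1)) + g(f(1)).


f(g(1)) = -6
g(f(1)) = -4
Sum = -10

-10


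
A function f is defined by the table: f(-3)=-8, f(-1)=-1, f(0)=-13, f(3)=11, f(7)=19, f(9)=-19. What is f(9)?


Reading from the table at x = 9

-19


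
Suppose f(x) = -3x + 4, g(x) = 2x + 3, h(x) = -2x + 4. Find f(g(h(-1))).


-41


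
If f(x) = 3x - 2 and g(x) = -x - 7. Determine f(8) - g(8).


f(8) = 22
g(8) = -15
Difference = 37

37


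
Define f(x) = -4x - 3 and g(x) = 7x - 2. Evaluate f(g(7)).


g(7) = 47
f(47) = -191

-191


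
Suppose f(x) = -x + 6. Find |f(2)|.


f(2) = 4
|4| = 4

4


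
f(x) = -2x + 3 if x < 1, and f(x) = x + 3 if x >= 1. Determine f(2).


2 satisfies x >= 1
f(2) = 5

5


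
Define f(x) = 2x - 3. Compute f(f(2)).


f(2) = 1
f(1) = -1

-1


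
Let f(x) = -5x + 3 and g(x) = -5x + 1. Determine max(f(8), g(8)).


f(8) = -37
g(8) = -39
max = -37

-37


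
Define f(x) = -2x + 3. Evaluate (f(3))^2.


f(3) = -3
(-3)^2 = 9

9


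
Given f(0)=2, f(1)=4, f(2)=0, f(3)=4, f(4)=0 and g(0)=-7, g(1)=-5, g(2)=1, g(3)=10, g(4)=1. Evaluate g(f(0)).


f(0) = 2
g(2) = 1

1


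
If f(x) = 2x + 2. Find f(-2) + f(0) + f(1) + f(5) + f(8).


34


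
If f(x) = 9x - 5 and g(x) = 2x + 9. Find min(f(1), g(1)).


4


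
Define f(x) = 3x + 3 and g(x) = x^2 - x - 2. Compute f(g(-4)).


g(-4) = 18
f(18) = 57

57


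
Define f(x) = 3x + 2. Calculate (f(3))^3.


f(3) = 11
(11)^3 = 1331

1331


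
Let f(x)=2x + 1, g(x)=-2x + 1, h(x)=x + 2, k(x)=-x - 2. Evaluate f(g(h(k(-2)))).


k(-2) = 0
h(0) = 2
g(2) = -3
f(-3) = -5

-5


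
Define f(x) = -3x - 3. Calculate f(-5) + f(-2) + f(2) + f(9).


f(-5) = 12
f(-2) = 3
f(2) = -9
f(9) = -30
Sum = -24

-24


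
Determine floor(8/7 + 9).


8/7 = 1.1429
1.1429 + 9 = 10.1429
floor(10.1429) = 10

10


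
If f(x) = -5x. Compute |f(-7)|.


35


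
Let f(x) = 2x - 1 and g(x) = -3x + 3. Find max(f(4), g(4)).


f(4) = 7
g(4) = -9
max = 7

7


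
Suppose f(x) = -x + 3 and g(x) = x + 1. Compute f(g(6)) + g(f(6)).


f(g(6)) = -4
g(f(6)) = -2
Sum = -6

-6


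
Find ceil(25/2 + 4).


25/2 = 12.5
12.5 + 4 = 16.5
ceil(16.5) = 17

17


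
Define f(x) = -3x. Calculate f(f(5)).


f(5) = -15
f(-15) = 45

45


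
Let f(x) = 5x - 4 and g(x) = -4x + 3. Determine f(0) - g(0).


f(0) = -4
g(0) = 3
Difference = -7

-7


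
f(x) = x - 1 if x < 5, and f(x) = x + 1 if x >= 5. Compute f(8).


8 satisfies x >= 5
f(8) = 9

9


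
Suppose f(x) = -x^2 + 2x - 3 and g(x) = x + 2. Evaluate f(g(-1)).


g(-1) = 1
f(1) = (-1)*(1)^2 + 2*(1) - 3 = -2

-2


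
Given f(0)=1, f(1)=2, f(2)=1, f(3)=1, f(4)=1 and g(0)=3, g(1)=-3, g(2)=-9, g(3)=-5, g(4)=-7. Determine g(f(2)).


f(2) = 1
g(1) = -3

-3


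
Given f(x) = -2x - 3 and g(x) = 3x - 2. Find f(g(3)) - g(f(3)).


f(g(3)) = -17
g(f(3)) = -29
Difference = 12

12


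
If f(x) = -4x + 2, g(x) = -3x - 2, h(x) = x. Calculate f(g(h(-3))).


-26


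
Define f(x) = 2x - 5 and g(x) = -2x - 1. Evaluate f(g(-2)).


g(-2) = 3
f(3) = 1

1


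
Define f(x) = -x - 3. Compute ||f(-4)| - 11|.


f(-4) = 1
|1| = 1
|1 - 11| = 10

10


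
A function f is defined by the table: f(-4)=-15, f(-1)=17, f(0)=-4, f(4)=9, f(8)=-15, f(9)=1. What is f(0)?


Reading from the table at x = 0

-4


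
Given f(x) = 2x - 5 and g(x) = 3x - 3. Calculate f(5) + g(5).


f(5) = 5
g(5) = 12
Sum = 17

17


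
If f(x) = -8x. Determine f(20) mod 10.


f(20) = -160
-160 mod 10 = 0

0


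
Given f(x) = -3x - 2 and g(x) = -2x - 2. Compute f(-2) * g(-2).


f(-2) = 4
g(-2) = 2
Product = 8

8


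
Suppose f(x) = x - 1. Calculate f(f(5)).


f(5) = 4
f(4) = 3

3


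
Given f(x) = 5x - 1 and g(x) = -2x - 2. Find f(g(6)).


g(6) = -14
f(-14) = -71

-71


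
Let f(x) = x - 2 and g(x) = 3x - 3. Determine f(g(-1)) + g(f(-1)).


f(g(-1)) = -8
g(f(-1)) = -12
Sum = -20

-20


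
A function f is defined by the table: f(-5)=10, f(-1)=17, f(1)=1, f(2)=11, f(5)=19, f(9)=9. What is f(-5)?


Reading from the table at x = -5

10


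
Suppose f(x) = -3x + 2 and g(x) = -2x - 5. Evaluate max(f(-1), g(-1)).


f(-1) = 5
g(-1) = -3
max = 5

5


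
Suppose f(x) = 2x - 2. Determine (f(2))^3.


f(2) = 2
(2)^3 = 8

8


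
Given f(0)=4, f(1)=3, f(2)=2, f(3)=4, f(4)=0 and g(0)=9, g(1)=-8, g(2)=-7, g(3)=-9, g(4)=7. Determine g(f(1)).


f(1) = 3
g(3) = -9

-9


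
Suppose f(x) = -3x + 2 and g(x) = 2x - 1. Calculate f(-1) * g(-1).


-15


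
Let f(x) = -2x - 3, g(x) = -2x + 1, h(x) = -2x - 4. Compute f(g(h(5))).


h(5) = -14
g(-14) = 29
f(29) = -61

-61


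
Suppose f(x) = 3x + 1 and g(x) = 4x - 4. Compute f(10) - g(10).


f(10) = 31
g(10) = 36
Difference = -5

-5


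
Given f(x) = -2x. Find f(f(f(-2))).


f(-2) = 4
f(4) = -8
f(-8) = 16

16


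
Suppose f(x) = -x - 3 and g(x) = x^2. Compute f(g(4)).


-19


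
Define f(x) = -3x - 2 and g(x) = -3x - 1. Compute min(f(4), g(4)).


-14


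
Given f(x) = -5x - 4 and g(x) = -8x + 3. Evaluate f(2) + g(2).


f(2) = -14
g(2) = -13
Sum = -27

-27


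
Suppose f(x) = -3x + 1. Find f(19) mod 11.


f(19) = -56
-56 mod 11 = 10

10


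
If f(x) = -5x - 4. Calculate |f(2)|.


14


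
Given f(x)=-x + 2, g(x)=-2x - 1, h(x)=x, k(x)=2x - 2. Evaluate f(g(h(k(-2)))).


-9


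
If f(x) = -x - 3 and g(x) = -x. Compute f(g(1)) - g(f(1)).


f(g(1)) = -2
g(f(1)) = 4
Difference = -6

-6


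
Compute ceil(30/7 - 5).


30/7 = 4.2857
4.2857 - 5 = -0.7143
ceil(-0.7143) = 0

0


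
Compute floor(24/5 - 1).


24/5 = 4.8
4.8 - 1 = 3.8
floor(3.8) = 3

3


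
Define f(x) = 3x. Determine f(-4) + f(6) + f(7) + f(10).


f(-4) = -12
f(6) = 18
f(7) = 21
f(10) = 30
Sum = 57

57


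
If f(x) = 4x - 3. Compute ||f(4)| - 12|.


f(4) = 13
|13| = 13
|13 - 12| = 1

1


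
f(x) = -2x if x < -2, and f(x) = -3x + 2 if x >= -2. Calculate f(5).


-13


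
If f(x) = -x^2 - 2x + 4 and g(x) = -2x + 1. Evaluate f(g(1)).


g(1) = -1
f(-1) = (-1)*(-1)^2 - 2*(-1) + 4 = 5

5


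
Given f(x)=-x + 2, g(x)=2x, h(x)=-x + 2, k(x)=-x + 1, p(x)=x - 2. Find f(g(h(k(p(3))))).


p(3) = 1
k(1) = 0
h(0) = 2
g(2) = 4
f(4) = -2

-2


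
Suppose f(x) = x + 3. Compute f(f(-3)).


f(-3) = 0
f(0) = 3

3


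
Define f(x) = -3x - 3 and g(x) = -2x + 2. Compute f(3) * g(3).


f(3) = -12
g(3) = -4
Product = 48

48


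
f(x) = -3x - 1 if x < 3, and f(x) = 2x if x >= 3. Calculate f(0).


0 satisfies x < 3
f(0) = -1

-1


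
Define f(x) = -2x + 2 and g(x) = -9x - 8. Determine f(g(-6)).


g(-6) = 46
f(46) = -90

-90


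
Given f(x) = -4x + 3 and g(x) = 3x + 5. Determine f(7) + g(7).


1


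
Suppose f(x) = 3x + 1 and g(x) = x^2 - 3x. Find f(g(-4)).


g(-4) = 28
f(28) = 85

85


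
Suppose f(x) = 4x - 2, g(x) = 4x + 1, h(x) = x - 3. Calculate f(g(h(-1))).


h(-1) = -4
g(-4) = -15
f(-15) = -62

-62


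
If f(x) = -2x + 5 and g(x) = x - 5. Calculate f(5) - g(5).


f(5) = -5
g(5) = 0
Difference = -5

-5


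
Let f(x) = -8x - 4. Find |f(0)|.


f(0) = -4
|-4| = 4

4


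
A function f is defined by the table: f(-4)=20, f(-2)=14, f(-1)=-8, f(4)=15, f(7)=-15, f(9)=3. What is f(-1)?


Reading from the table at x = -1

-8


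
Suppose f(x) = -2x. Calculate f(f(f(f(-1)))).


f(-1) = 2
f(2) = -4
f(-4) = 8
f(8) = -16

-16


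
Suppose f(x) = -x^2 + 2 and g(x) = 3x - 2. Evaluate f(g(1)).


g(1) = 1
f(1) = (-1)*(1)^2 + 2 = 1

1


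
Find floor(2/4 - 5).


-5


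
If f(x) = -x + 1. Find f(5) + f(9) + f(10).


f(5) = -4
f(9) = -8
f(10) = -9
Sum = -21

-21


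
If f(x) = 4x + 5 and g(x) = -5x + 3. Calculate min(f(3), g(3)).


f(3) = 17
g(3) = -12
min = -12

-12


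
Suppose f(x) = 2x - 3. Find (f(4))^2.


f(4) = 5
(5)^2 = 25

25


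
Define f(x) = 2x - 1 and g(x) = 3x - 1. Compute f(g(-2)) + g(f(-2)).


f(g(-2)) = -15
g(f(-2)) = -16
Sum = -31

-31


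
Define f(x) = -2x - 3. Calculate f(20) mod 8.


5


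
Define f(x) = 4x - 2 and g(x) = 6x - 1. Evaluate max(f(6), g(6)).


f(6) = 22
g(6) = 35
max = 35

35


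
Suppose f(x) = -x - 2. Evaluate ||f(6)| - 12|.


f(6) = -8
|-8| = 8
|8 - 12| = 4

4


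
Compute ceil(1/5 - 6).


1/5 = 0.2
0.2 - 6 = -5.8
ceil(-5.8) = -5

-5


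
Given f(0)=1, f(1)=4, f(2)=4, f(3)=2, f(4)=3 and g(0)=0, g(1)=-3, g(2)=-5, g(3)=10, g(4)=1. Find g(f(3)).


f(3) = 2
g(2) = -5

-5


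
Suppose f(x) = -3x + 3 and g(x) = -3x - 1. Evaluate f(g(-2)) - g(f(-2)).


f(g(-2)) = -12
g(f(-2)) = -28
Difference = 16

16


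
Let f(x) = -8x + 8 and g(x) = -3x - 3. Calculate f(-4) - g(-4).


31


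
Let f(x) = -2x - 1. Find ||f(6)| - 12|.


f(6) = -13
|-13| = 13
|13 - 12| = 1

1


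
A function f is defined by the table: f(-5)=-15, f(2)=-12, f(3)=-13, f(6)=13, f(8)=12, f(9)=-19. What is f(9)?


-19


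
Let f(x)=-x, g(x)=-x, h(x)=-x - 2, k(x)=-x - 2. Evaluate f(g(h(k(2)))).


k(2) = -4
h(-4) = 2
g(2) = -2
f(-2) = 2

2


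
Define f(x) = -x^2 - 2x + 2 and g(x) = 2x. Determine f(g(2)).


g(2) = 4
f(4) = (-1)*(4)^2 - 2*(4) + 2 = -22

-22


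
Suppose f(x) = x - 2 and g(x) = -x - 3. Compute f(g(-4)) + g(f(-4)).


f(g(-4)) = -1
g(f(-4)) = 3
Sum = 2

2


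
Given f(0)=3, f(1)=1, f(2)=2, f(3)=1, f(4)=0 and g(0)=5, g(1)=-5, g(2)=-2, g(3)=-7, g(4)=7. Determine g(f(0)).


f(0) = 3
g(3) = -7

-7


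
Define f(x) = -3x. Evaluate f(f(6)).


f(6) = -18
f(-18) = 54

54


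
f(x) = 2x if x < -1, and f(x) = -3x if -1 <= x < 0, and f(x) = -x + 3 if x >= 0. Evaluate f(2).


2 satisfies x >= 0
f(2) = 1

1


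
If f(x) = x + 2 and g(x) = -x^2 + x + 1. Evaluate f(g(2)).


g(2) = -1
f(-1) = 1

1


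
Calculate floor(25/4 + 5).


25/4 = 6.25
6.25 + 5 = 11.25
floor(11.25) = 11

11


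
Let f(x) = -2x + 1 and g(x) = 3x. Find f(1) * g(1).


f(1) = -1
g(1) = 3
Product = -3

-3


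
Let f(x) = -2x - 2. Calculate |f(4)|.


f(4) = -10
|-10| = 10

10


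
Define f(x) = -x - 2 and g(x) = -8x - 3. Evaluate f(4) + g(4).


f(4) = -6
g(4) = -35
Sum = -41

-41


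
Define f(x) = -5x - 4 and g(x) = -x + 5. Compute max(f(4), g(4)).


f(4) = -24
g(4) = 1
max = 1

1


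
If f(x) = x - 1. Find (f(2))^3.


1


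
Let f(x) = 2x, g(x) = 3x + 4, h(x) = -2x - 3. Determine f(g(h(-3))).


h(-3) = 3
g(3) = 13
f(13) = 26

26


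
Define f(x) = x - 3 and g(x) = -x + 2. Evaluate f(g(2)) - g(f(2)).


f(g(2)) = -3
g(f(2)) = 3
Difference = -6

-6


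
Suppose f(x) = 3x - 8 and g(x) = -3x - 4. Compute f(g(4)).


-56


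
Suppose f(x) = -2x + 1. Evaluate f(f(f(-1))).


f(-1) = 3
f(3) = -5
f(-5) = 11

11


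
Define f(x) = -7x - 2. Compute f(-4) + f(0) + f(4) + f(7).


-57


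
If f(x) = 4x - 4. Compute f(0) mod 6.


f(0) = -4
-4 mod 6 = 2

2


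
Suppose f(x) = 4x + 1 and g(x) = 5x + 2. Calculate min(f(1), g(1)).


f(1) = 5
g(1) = 7
min = 5

5


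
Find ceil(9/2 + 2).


9/2 = 4.5
4.5 + 2 = 6.5
ceil(6.5) = 7

7


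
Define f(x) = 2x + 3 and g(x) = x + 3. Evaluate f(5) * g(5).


f(5) = 13
g(5) = 8
Product = 104

104


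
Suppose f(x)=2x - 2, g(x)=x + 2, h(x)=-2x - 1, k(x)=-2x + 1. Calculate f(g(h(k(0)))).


k(0) = 1
h(1) = -3
g(-3) = -1
f(-1) = -4

-4


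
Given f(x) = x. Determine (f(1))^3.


1


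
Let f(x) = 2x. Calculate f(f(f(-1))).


-8


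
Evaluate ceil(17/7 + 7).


10


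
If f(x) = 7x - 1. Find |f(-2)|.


f(-2) = -15
|-15| = 15

15


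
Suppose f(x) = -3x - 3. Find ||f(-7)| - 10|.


f(-7) = 18
|18| = 18
|18 - 10| = 8

8


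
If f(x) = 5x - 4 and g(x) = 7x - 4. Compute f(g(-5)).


g(-5) = -39
f(-39) = -199

-199


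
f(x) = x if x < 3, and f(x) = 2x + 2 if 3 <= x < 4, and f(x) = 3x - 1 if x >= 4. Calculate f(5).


5 satisfies x >= 4
f(5) = 14

14


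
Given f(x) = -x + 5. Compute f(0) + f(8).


f(0) = 5
f(8) = -3
Sum = 2

2


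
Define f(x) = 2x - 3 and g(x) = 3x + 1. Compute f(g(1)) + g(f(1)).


f(g(1)) = 5
g(f(1)) = -2
Sum = 3

3


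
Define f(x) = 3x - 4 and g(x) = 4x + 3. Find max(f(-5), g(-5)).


f(-5) = -19
g(-5) = -17
max = -17

-17


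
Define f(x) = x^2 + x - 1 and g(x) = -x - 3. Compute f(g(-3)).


g(-3) = 0
f(0) = 1*(0)^2 + 1*(0) - 1 = -1

-1


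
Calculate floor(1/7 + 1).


1/7 = 0.1429
0.1429 + 1 = 1.1429
floor(1.1429) = 1

1


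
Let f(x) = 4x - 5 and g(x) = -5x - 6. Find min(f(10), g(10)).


f(10) = 35
g(10) = -56
min = -56

-56


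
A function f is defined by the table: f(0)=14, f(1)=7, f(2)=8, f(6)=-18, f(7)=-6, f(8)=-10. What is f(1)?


Reading from the table at x = 1

7


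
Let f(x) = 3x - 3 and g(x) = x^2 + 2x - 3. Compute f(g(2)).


g(2) = 5
f(5) = 12

12


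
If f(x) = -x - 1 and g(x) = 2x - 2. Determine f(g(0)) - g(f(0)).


f(g(0)) = 1
g(f(0)) = -4
Difference = 5

5


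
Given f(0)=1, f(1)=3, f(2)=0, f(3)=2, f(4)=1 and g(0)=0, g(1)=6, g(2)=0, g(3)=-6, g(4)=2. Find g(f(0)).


6


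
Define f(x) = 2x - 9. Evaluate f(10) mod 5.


f(10) = 11
11 mod 5 = 1

1


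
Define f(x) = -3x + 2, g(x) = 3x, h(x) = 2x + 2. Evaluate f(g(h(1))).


-34


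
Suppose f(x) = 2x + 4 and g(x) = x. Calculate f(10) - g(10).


f(10) = 24
g(10) = 10
Difference = 14

14


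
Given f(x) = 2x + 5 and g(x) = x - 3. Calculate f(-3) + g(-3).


f(-3) = -1
g(-3) = -6
Sum = -7

-7


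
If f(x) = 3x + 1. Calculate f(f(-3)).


f(-3) = -8
f(-8) = -23

-23


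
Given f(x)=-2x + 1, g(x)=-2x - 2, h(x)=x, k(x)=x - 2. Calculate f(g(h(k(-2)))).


k(-2) = -4
h(-4) = -4
g(-4) = 6
f(6) = -11

-11


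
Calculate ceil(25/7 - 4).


0


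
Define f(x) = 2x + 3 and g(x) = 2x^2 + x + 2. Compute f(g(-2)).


g(-2) = 8
f(8) = 19

19


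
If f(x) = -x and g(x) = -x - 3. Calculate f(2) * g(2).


10


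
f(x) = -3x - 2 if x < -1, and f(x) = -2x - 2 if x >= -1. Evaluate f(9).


9 satisfies x >= -1
f(9) = -20

-20


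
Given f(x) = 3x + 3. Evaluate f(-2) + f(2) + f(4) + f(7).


f(-2) = -3
f(2) = 9
f(4) = 15
f(7) = 24
Sum = 45

45


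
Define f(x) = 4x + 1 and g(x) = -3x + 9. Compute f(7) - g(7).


41


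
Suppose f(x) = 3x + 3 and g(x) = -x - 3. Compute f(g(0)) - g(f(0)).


0


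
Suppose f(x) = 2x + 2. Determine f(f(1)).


f(1) = 4
f(4) = 10

10


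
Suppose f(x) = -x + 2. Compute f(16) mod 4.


f(16) = -14
-14 mod 4 = 2

2


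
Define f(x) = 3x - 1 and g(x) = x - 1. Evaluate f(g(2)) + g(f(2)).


f(g(2)) = 2
g(f(2)) = 4
Sum = 6

6


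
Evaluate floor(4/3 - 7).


-6


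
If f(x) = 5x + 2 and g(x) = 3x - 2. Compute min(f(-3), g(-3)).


f(-3) = -13
g(-3) = -11
min = -13

-13


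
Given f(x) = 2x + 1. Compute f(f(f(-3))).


f(-3) = -5
f(-5) = -9
f(-9) = -17

-17


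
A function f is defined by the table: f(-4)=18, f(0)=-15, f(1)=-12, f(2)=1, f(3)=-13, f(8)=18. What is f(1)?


-12


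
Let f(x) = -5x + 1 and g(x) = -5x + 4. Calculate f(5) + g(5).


f(5) = -24
g(5) = -21
Sum = -45

-45


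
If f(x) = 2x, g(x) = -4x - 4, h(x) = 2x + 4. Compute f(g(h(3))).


h(3) = 10
g(10) = -44
f(-44) = -88

-88


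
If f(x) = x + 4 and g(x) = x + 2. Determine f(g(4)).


g(4) = 6
f(6) = 10

10


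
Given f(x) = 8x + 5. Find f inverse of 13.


Solve 8x + 5 = 13
x = (13 - 5) / 8 = 1

1


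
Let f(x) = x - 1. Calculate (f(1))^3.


0


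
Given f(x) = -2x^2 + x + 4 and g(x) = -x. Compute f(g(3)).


g(3) = -3
f(-3) = (-2)*(-3)^2 + 1*(-3) + 4 = -17

-17


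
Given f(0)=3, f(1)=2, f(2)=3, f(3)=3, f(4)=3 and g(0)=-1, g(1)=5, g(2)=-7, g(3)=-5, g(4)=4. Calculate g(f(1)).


f(1) = 2
g(2) = -7

-7


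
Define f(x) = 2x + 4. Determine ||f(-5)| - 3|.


f(-5) = -6
|-6| = 6
|6 - 3| = 3

3


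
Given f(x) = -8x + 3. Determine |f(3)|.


f(3) = -21
|-21| = 21

21


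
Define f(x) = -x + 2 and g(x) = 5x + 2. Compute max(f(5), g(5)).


f(5) = -3
g(5) = 27
max = 27

27


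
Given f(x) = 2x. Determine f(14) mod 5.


f(14) = 28
28 mod 5 = 3

3


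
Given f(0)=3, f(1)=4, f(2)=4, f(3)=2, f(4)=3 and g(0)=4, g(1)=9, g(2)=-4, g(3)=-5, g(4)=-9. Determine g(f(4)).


f(4) = 3
g(3) = -5

-5


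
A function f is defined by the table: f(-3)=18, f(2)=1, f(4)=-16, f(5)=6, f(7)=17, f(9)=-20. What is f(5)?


Reading from the table at x = 5

6


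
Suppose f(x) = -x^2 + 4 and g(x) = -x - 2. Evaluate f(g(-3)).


g(-3) = 1
f(1) = (-1)*(1)^2 + 4 = 3

3


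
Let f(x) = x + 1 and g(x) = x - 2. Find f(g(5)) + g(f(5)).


f(g(5)) = 4
g(f(5)) = 4
Sum = 8

8


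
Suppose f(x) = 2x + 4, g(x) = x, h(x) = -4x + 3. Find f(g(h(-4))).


h(-4) = 19
g(19) = 19
f(19) = 42

42


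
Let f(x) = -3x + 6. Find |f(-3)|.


f(-3) = 15
|15| = 15

15


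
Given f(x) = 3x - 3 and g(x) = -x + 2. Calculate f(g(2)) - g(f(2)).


f(g(2)) = -3
g(f(2)) = -1
Difference = -2

-2


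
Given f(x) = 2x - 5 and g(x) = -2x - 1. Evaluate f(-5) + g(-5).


f(-5) = -15
g(-5) = 9
Sum = -6

-6


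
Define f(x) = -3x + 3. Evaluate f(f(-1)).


f(-1) = 6
f(6) = -15

-15


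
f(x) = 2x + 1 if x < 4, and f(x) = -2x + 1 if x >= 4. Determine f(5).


5 satisfies x >= 4
f(5) = -9

-9


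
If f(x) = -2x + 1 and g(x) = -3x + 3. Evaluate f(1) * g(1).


0


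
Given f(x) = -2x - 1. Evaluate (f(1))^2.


9


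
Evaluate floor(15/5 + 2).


15/5 = 3
3 + 2 = 5
floor(5) = 5

5


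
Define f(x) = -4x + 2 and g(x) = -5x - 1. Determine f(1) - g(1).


f(1) = -2
g(1) = -6
Difference = 4

4


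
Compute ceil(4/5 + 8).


4/5 = 0.8
0.8 + 8 = 8.8
ceil(8.8) = 9

9


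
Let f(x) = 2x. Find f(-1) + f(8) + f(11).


f(-1) = -2
f(8) = 16
f(11) = 22
Sum = 36

36


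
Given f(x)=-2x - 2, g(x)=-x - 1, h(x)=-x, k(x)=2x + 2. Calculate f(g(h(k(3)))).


k(3) = 8
h(8) = -8
g(-8) = 7
f(7) = -16

-16


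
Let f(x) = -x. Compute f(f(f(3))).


-3


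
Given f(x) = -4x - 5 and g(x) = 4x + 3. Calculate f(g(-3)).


g(-3) = -9
f(-9) = 31

31


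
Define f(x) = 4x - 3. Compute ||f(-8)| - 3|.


f(-8) = -35
|-35| = 35
|35 - 3| = 32

32


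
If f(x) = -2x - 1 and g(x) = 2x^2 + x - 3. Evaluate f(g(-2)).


g(-2) = 3
f(3) = -7

-7


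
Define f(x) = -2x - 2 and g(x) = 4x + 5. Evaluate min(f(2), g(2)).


f(2) = -6
g(2) = 13
min = -6

-6


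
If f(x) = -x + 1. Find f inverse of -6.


Solve -x + 1 = -6
x = (-6 - 1) / (-1) = 7

7


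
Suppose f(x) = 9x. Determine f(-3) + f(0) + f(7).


f(-3) = -27
f(0) = 0
f(7) = 63
Sum = 36

36


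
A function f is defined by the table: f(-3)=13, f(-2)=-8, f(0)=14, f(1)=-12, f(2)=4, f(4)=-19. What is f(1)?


Reading from the table at x = 1

-12


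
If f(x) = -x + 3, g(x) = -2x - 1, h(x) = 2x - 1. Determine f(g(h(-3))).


h(-3) = -7
g(-7) = 13
f(13) = -10

-10


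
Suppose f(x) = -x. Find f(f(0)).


f(0) = 0
f(0) = 0

0


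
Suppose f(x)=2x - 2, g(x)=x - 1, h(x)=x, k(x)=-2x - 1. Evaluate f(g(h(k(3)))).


-18


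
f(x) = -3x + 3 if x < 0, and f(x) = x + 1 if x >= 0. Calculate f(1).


2


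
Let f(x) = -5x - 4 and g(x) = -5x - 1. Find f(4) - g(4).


-3


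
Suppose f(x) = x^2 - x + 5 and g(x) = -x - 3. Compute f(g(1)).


g(1) = -4
f(-4) = 1*(-4)^2 - 1*(-4) + 5 = 25

25


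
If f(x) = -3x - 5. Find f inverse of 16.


Solve -3x - 5 = 16
x = (16 + 5) / (-3) = -7

-7


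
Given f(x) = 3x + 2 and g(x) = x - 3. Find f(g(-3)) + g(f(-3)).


f(g(-3)) = -16
g(f(-3)) = -10
Sum = -26

-26


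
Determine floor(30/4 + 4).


30/4 = 7.5
7.5 + 4 = 11.5
floor(11.5) = 11

11


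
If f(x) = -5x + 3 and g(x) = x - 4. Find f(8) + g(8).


f(8) = -37
g(8) = 4
Sum = -33

-33


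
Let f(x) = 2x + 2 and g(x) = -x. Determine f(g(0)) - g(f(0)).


f(g(0)) = 2
g(f(0)) = -2
Difference = 4

4


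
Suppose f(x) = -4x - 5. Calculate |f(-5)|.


15


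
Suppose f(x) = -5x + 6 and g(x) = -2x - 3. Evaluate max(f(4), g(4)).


-11


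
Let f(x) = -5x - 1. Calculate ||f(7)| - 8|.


f(7) = -36
|-36| = 36
|36 - 8| = 28

28


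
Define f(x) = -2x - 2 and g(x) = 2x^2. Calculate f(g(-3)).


g(-3) = 18
f(18) = -38

-38


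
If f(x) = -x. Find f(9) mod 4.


f(9) = -9
-9 mod 4 = 3

3


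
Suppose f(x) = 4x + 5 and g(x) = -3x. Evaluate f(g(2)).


g(2) = -6
f(-6) = -19

-19


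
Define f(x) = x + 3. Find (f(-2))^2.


f(-2) = 1
(1)^2 = 1

1


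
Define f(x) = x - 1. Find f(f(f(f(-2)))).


f(-2) = -3
f(-3) = -4
f(-4) = -5
f(-5) = -6

-6


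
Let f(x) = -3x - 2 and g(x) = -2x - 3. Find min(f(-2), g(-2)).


f(-2) = 4
g(-2) = 1
min = 1

1


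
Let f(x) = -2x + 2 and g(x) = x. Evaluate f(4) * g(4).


-24


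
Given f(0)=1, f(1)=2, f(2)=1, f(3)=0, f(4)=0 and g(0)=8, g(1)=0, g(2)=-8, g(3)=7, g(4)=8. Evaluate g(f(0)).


f(0) = 1
g(1) = 0

0


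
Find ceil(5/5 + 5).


5/5 = 1
1 + 5 = 6
ceil(6) = 6

6


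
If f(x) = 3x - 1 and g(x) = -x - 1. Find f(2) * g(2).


f(2) = 5
g(2) = -3
Product = -15

-15


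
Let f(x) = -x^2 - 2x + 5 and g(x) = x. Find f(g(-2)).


g(-2) = -2
f(-2) = (-1)*(-2)^2 - 2*(-2) + 5 = 5

5


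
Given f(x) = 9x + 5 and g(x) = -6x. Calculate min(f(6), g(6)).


f(6) = 59
g(6) = -36
min = -36

-36


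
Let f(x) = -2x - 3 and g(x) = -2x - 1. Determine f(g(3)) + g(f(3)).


f(g(3)) = 11
g(f(3)) = 17
Sum = 28

28


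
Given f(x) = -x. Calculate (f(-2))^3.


f(-2) = 2
(2)^3 = 8

8
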